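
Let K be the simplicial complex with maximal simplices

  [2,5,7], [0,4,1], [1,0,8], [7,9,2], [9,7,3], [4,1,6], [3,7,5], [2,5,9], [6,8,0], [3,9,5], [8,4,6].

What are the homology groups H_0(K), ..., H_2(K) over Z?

We work with the vertex ordering 0 < 1 < 2 < 3 < 4 < 5 < 6 < 7 < 8 < 9. The simplices of K, each written with vertices in increasing order, are:

  0-simplices (10): [0], [1], [2], [3], [4], [5], [6], [7], [8], [9]
  1-simplices (19): [0,1], [0,4], [0,6], [0,8], [1,4], [1,6], [1,8], [2,5], [2,7], [2,9], [3,5], [3,7], [3,9], [4,6], [4,8], [5,7], [5,9], [6,8], [7,9]
  2-simplices (11): [0,1,4], [0,1,8], [0,6,8], [1,4,6], [2,5,7], [2,5,9], [2,7,9], [3,5,7], [3,5,9], [3,7,9], [4,6,8]

giving chain groups C_0 ≅ Z^10, C_1 ≅ Z^19, C_2 ≅ Z^11.

The boundary map ∂_1: C_1 → C_0 maps an edge to its endpoints' difference, ∂[p,q] = q − p. For instance
  ∂[7,9] = [9] − [7].
This gives a 10×19 integer matrix of rank 8; reducing to Smith normal form yields diagonal entries (1,1,1,1,1,1,1,1).

∂_2: C_2 → C_1 maps a triangle to the signed sum of its edges. For instance
  ∂[3,7,9] = [7,9] − [3,9] + [3,7],
  ∂[0,1,4] = [1,4] − [0,4] + [0,1].
The resulting 19×11 matrix has rank 10, and its Smith normal form has invariant factors (1,1,1,1,1,1,1,1,1,1).

Computing H_k = (kernel of ∂_k) / (image of ∂_{k+1}):

  H_0: rank C_0 − rank ∂_1 = 10 − 8 = 2, and the invariant factors of ∂_1 are all 1, so H_0 = Z^2.
  H_1: rank ker ∂_1 − rank ∂_2 = (19 − 8) − 10 = 1, and the invariant factors of ∂_2 are all 1, so H_1 = Z.
  H_2: rank ker ∂_2 − rank ∂_3 = (11 − 10) − 0 = 1, and there is no ∂_3, so H_2 = Z.

As a check, the Euler characteristic is 10 − 19 + 11 = 2, which agrees with 2 − 1 + 1 = 2.
(K is a triangulation of the disjoint union of the 2-sphere S^2 and the Möbius band.)

H_0 ≅ Z^2,  H_1 ≅ Z,  H_2 ≅ Z.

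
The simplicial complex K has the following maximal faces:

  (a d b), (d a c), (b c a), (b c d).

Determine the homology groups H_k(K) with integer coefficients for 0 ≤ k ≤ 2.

Take the total order a < b < c < d on the vertex set. Then K (dimension 2) consists of the simplices:

  0-simplices (4): a, b, c, d
  1-simplices (6): ab, ac, ad, bc, bd, cd
  2-simplices (4): abc, abd, acd, bcd

giving chain groups C_0 ≅ Z^4, C_1 ≅ Z^6, C_2 ≅ Z^4.

∂_1: C_1 → C_0 maps an edge to its endpoints' difference, ∂[p,q] = q − p. For instance
  ∂cd = d − c.
The resulting 4×6 matrix has rank 3, and its Smith normal form has invariant factors (1,1,1).

∂_2: C_2 → C_1 acts by ∂[p,q,r] = [q,r] − [p,r] + [p,q]. For instance
  ∂bcd = cd − bd + bc,
  ∂abd = bd − ad + ab.
This gives a 6×4 integer matrix of rank 3; reducing to Smith normal form yields diagonal entries (1,1,1).

Now H_k = ker ∂_k / im ∂_{k+1}, so:

  H_0: rank C_0 − rank ∂_1 = 4 − 3 = 1, and the invariant factors of ∂_1 are all 1, so H_0 ≅ Z.
  H_1: rank ker ∂_1 − rank ∂_2 = (6 − 3) − 3 = 0, and the invariant factors of ∂_2 are all 1, so H_1 ≅ 0.
  H_2: rank ker ∂_2 − rank ∂_3 = (4 − 3) − 0 = 1, and there is no ∂_3, so H_2 ≅ Z.

As a check, the Euler characteristic is 4 − 6 + 4 = 2, which agrees with 1 − 0 + 1 = 2.

H_0 = Z,  H_1 = 0,  H_2 = Z.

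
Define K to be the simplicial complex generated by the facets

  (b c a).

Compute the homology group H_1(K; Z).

H_1 ≅ 0.

Order the vertices as a < b < c. Listing each simplex with vertices in this order, K has dimension 2 with simplices:

  0-simplices (3): a, b, c
  1-simplices (3): ab, ac, bc
  2-simplices (1): abc

so the chain groups are C_0 ≅ Z^3, C_1 ≅ Z^3, C_2 ≅ Z^1.

∂_1: C_1 → C_0 is given by ∂[p,q] = [q] − [p]. For instance
  ∂bc = c − b.
The 3×3 boundary matrix has rank 2 and Smith normal form diag(1,1).

The boundary map ∂_2: C_2 → C_1 acts by ∂[p,q,r] = [q,r] − [p,r] + [p,q]. For instance
  ∂abc = bc − ac + ab.
The 3×1 boundary matrix has rank 1 and Smith normal form diag(1).

Now H_k = ker ∂_k / im ∂_{k+1}, so:

  H_1: rank ker ∂_1 − rank ∂_2 = (3 − 2) − 1 = 0, and the invariant factors of ∂_2 are all 1, so H_1 ≅ 0.

(K is a triangulation of the 2-simplex.)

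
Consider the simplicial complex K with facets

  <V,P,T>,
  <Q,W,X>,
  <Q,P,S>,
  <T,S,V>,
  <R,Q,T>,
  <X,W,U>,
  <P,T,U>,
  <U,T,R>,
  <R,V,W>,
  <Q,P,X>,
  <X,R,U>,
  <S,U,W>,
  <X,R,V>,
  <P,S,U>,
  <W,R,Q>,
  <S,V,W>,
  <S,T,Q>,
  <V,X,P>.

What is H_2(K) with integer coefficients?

Order the vertices as P < Q < R < S < T < U < V < W < X. Listing each simplex with vertices in this order, K has dimension 2 with simplices:

  0-simplices (9): P, Q, R, S, T, U, V, W, X
  1-simplices (27): PQ, PS, PT, PU, PV, PX, QR, QS, QT, QW, QX, RT, RU, RV, RW, RX, ST, SU, SV, SW, TU, TV, UW, UX, VW, VX, WX
  2-simplices (18): PQS, PQX, PSU, PTU, PTV, PVX, QRT, QRW, QST, QWX, RTU, RUX, RVW, RVX, STV, SUW, SVW, UWX

so the chain groups are C_0 ≅ Z^9, C_1 ≅ Z^27, C_2 ≅ Z^18.

The boundary map ∂_1: C_1 → C_0 sends each edge [p,q] (with p < q) to q − p.
The resulting 9×27 matrix has rank 8, and its Smith normal form has invariant factors (1,1,1,1,1,1,1,1).

Boundary ∂_2: C_2 → C_1 acts by ∂[p,q,r] = [q,r] − [p,r] + [p,q]. For instance
  ∂PTV = TV − PV + PT,
  ∂QRT = RT − QT + QR.
This gives a 27×18 integer matrix of rank 18; reducing to Smith normal form yields diagonal entries (1,1,1,1,1,1,1,1,1,1,1,1,1,1,1,1,1,2).

Now H_k = ker ∂_k / im ∂_{k+1}, so:

  H_2: rank ker ∂_2 − rank ∂_3 = (18 − 18) − 0 = 0, and there is no ∂_3, so H_2 ≅ 0.

H_2 = 0.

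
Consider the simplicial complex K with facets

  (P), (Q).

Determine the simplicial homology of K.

Fix the vertex order P < Q and write every simplex with vertices in increasing order. Then dim K = 0 and the simplices of K are:

  0-simplices (2): P, Q

giving chain groups C_0 ≅ Z^2.

Computing H_k = (kernel of ∂_k) / (image of ∂_{k+1}):

  H_0: rank C_0 − rank ∂_1 = 2 − 0 = 2, and there is no ∂_1, so H_0 ≅ Z^2.

H_0 = Z^2.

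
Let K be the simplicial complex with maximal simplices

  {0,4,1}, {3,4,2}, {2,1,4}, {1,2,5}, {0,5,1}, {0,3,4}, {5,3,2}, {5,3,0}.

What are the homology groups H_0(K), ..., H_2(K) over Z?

H_0 ≅ Z,  H_1 = 0,  H_2 ≅ Z.

We work with the vertex ordering 0 < 1 < 2 < 3 < 4 < 5. The simplices of K, each written with vertices in increasing order, are:

  0-simplices (6): [0], [1], [2], [3], [4], [5]
  1-simplices (12): [0,1], [0,3], [0,4], [0,5], [1,2], [1,4], [1,5], [2,3], [2,4], [2,5], [3,4], [3,5]
  2-simplices (8): [0,1,4], [0,1,5], [0,3,4], [0,3,5], [1,2,4], [1,2,5], [2,3,4], [2,3,5]

so the chain groups are C_0 ≅ Z^6, C_1 ≅ Z^12, C_2 ≅ Z^8.

The boundary map ∂_1: C_1 → C_0 sends each edge [p,q] (with p < q) to q − p. For instance
  ∂[3,5] = [5] − [3].
The resulting 6×12 matrix has rank 5, and its Smith normal form has invariant factors (1,1,1,1,1).

The boundary map ∂_2: C_2 → C_1 acts by ∂[p,q,r] = [q,r] − [p,r] + [p,q]. For instance
  ∂[0,3,5] = [3,5] − [0,5] + [0,3],
  ∂[0,3,4] = [3,4] − [0,4] + [0,3].
This gives a 12×8 integer matrix of rank 7; reducing to Smith normal form yields diagonal entries (1,1,1,1,1,1,1).

Reading off H_k = ker ∂_k / im ∂_{k+1}:

  H_0: rank C_0 − rank ∂_1 = 6 − 5 = 1, and the invariant factors of ∂_1 are all 1, so H_0 ≅ Z.
  H_1: rank ker ∂_1 − rank ∂_2 = (12 − 5) − 7 = 0, and the invariant factors of ∂_2 are all 1, so H_1 ≅ 0.
  H_2: rank ker ∂_2 − rank ∂_3 = (8 − 7) − 0 = 1, and there is no ∂_3, so H_2 ≅ Z.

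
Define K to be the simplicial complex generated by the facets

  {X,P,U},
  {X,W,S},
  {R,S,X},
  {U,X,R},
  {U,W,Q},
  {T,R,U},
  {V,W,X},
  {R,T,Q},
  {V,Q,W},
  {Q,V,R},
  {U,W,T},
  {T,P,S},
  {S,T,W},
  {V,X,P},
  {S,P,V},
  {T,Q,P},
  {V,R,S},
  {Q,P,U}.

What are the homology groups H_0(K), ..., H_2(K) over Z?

H_0 = Z,  H_1 = Z ⊕ Z_2,  H_2 = 0.

Take the total order P < Q < R < S < T < U < V < W < X on the vertex set. Then K (dimension 2) consists of the simplices:

  0-simplices (9): P, Q, R, S, T, U, V, W, X
  1-simplices (27): PQ, PS, PT, PU, PV, PX, QR, QT, QU, QV, QW, RS, RT, RU, RV, RX, ST, SV, SW, SX, TU, TW, UW, UX, VW, VX, WX
  2-simplices (18): PQT, PQU, PST, PSV, PUX, PVX, QRT, QRV, QUW, QVW, RSV, RSX, RTU, RUX, STW, SWX, TUW, VWX

Hence C_0 ≅ Z^9, C_1 ≅ Z^27, C_2 ≅ Z^18.

The boundary map ∂_1: C_1 → C_0 is given by ∂[p,q] = [q] − [p]. For instance
  ∂PT = T − P.
This gives a 9×27 integer matrix of rank 8; reducing to Smith normal form yields diagonal entries (1,1,1,1,1,1,1,1).

∂_2: C_2 → C_1 maps a triangle to the signed sum of its edges. For instance
  ∂STW = TW − SW + ST,
  ∂VWX = WX − VX + VW.
The resulting 27×18 matrix has rank 18, and its Smith normal form has invariant factors (1,1,1,1,1,1,1,1,1,1,1,1,1,1,1,1,1,2).

Now H_k = ker ∂_k / im ∂_{k+1}, so:

  H_0: rank C_0 − rank ∂_1 = 9 − 8 = 1, and the invariant factors of ∂_1 are all 1, so H_0 ≅ Z.
  H_1: rank ker ∂_1 − rank ∂_2 = (27 − 8) − 18 = 1, and ∂_2 has invariant factor 2 > 1, so H_1 ≅ Z ⊕ Z_2.
  H_2: rank ker ∂_2 − rank ∂_3 = (18 − 18) − 0 = 0, and there is no ∂_3, so H_2 ≅ 0.

(K is a triangulation of the Klein bottle.)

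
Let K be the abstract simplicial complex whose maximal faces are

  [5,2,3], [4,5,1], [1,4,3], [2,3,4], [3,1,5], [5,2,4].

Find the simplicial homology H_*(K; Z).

We work with the vertex ordering 1 < 2 < 3 < 4 < 5. The simplices of K, each written with vertices in increasing order, are:

  0-simplices (5): [1], [2], [3], [4], [5]
  1-simplices (9): [1,3], [1,4], [1,5], [2,3], [2,4], [2,5], [3,4], [3,5], [4,5]
  2-simplices (6): [1,3,4], [1,3,5], [1,4,5], [2,3,4], [2,3,5], [2,4,5]

Hence C_0 ≅ Z^5, C_1 ≅ Z^9, C_2 ≅ Z^6.

Boundary ∂_1: C_1 → C_0 is given by ∂[p,q] = [q] − [p]. For instance
  ∂[4,5] = [5] − [4].
The resulting 5×9 matrix has rank 4, and its Smith normal form has invariant factors (1,1,1,1).

Boundary ∂_2: C_2 → C_1 sends each 2-simplex [p,q,r] to [q,r] − [p,r] + [p,q]. For instance
  ∂[2,3,4] = [3,4] − [2,4] + [2,3],
  ∂[1,3,5] = [3,5] − [1,5] + [1,3].
The resulting 9×6 matrix has rank 5, and its Smith normal form has invariant factors (1,1,1,1,1).

From H_k ≅ ker(∂_k) / im(∂_{k+1}) we obtain:

  H_0: rank C_0 − rank ∂_1 = 5 − 4 = 1, and the invariant factors of ∂_1 are all 1, so H_0 = Z.
  H_1: rank ker ∂_1 − rank ∂_2 = (9 − 4) − 5 = 0, and the invariant factors of ∂_2 are all 1, so H_1 = 0.
  H_2: rank ker ∂_2 − rank ∂_3 = (6 − 5) − 0 = 1, and there is no ∂_3, so H_2 = Z.

H_0 = Z,  H_1 = 0,  H_2 = Z.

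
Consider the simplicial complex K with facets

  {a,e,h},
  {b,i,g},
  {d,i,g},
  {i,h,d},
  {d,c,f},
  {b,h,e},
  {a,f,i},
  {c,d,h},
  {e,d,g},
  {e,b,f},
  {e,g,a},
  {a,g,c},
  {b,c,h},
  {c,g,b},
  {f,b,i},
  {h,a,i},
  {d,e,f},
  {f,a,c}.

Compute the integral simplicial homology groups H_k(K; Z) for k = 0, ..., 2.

H_0 = Z,  H_1 = Z^2,  H_2 = Z.

Order the vertices as a < b < c < d < e < f < g < h < i. Listing each simplex with vertices in this order, K has dimension 2 with simplices:

  0-simplices (9): a, b, c, d, e, f, g, h, i
  1-simplices (27): ac, ae, af, ag, ah, ai, bc, be, bf, bg, bh, bi, cd, cf, cg, ch, de, df, dg, dh, di, ef, eg, eh, fi, gi, hi
  2-simplices (18): acf, acg, aeg, aeh, afi, ahi, bcg, bch, bef, beh, bfi, bgi, cdf, cdh, def, deg, dgi, dhi

giving chain groups C_0 ≅ Z^9, C_1 ≅ Z^27, C_2 ≅ Z^18.

The boundary map ∂_1: C_1 → C_0 sends each edge [p,q] (with p < q) to q − p. For instance
  ∂eh = h − e.
The resulting 9×27 matrix has rank 8, and its Smith normal form has invariant factors (1,1,1,1,1,1,1,1).

The boundary map ∂_2: C_2 → C_1 sends each 2-simplex [p,q,r] to [q,r] − [p,r] + [p,q]. For instance
  ∂aeh = eh − ah + ae,
  ∂bfi = fi − bi + bf.
The resulting 27×18 matrix has rank 17, and its Smith normal form has invariant factors (1,1,1,1,1,1,1,1,1,1,1,1,1,1,1,1,1).

From H_k ≅ ker(∂_k) / im(∂_{k+1}) we obtain:

  H_0: rank C_0 − rank ∂_1 = 9 − 8 = 1, and the invariant factors of ∂_1 are all 1, so H_0 ≅ Z.
  H_1: rank ker ∂_1 − rank ∂_2 = (27 − 8) − 17 = 2, and the invariant factors of ∂_2 are all 1, so H_1 ≅ Z^2.
  H_2: rank ker ∂_2 − rank ∂_3 = (18 − 17) − 0 = 1, and there is no ∂_3, so H_2 ≅ Z.

As a check, the Euler characteristic is 9 − 27 + 18 = 0, which agrees with 1 − 2 + 1 = 0.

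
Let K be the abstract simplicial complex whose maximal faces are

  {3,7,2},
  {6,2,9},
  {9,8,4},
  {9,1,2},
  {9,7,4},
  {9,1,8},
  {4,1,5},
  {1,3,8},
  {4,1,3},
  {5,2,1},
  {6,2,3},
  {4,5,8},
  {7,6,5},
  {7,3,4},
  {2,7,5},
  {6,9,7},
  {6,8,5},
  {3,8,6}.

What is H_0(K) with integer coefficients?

H_0 = Z.

Take the total order 1 < 2 < 3 < 4 < 5 < 6 < 7 < 8 < 9 on the vertex set. Then K (dimension 2) consists of the simplices:

  0-simplices (9): [1], [2], [3], [4], [5], [6], [7], [8], [9]
  1-simplices (27): (27 of them)
  2-simplices (18): [1,2,5], [1,2,9], [1,3,4], [1,3,8], [1,4,5], [1,8,9], [2,3,6], [2,3,7], [2,5,7], [2,6,9], [3,4,7], [3,6,8], [4,5,8], [4,7,9], [4,8,9], [5,6,7], [5,6,8], [6,7,9]

giving chain groups C_0 ≅ Z^9, C_1 ≅ Z^27, C_2 ≅ Z^18.

∂_1: C_1 → C_0 is given by ∂[p,q] = [q] − [p].
This gives a 9×27 integer matrix of rank 8; reducing to Smith normal form yields diagonal entries (1,1,1,1,1,1,1,1).

Boundary ∂_2: C_2 → C_1 maps a triangle to the signed sum of its edges. For instance
  ∂[5,6,7] = [6,7] − [5,7] + [5,6],
  ∂[1,2,9] = [2,9] − [1,9] + [1,2].
The resulting 27×18 matrix has rank 18, and its Smith normal form has invariant factors (1,1,1,1,1,1,1,1,1,1,1,1,1,1,1,1,1,2).

From H_k ≅ ker(∂_k) / im(∂_{k+1}) we obtain:

  H_0: rank C_0 − rank ∂_1 = 9 − 8 = 1, and the invariant factors of ∂_1 are all 1, so H_0 = Z.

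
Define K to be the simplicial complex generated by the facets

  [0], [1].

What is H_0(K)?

Take the total order 0 < 1 on the vertex set. Then K (dimension 0) consists of the simplices:

  0-simplices (2): [0], [1]

Hence C_0 ≅ Z^2.

From H_k ≅ ker(∂_k) / im(∂_{k+1}) we obtain:

  H_0: rank C_0 − rank ∂_1 = 2 − 0 = 2, and there is no ∂_1, so H_0 ≅ Z^2.

H_0 ≅ Z^2.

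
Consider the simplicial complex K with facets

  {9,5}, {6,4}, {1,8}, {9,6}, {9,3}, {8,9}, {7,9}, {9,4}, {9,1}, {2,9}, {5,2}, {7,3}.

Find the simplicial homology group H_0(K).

We work with the vertex ordering 1 < 2 < 3 < 4 < 5 < 6 < 7 < 8 < 9. The simplices of K, each written with vertices in increasing order, are:

  0-simplices (9): [1], [2], [3], [4], [5], [6], [7], [8], [9]
  1-simplices (12): [1,8], [1,9], [2,5], [2,9], [3,7], [3,9], [4,6], [4,9], [5,9], [6,9], [7,9], [8,9]

Hence C_0 ≅ Z^9, C_1 ≅ Z^12.

The boundary map ∂_1: C_1 → C_0 sends each edge [p,q] (with p < q) to q − p. For instance
  ∂[4,6] = [6] − [4].
The resulting 9×12 matrix has rank 8, and its Smith normal form has invariant factors (1,1,1,1,1,1,1,1).

Reading off H_k = ker ∂_k / im ∂_{k+1}:

  H_0: rank C_0 − rank ∂_1 = 9 − 8 = 1, and the invariant factors of ∂_1 are all 1, so H_0 = Z.

(K is a triangulation of a wedge of 4 circles.)

H_0 ≅ Z.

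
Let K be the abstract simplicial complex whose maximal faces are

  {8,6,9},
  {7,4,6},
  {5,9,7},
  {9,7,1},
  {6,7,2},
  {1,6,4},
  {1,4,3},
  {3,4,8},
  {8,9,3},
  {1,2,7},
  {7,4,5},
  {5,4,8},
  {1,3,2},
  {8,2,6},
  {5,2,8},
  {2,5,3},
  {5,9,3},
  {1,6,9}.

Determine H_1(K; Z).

We work with the vertex ordering 1 < 2 < 3 < 4 < 5 < 6 < 7 < 8 < 9. The simplices of K, each written with vertices in increasing order, are:

  0-simplices (9): [1], [2], [3], [4], [5], [6], [7], [8], [9]
  1-simplices (27): (27 of them)
  2-simplices (18): [1,2,3], [1,2,7], [1,3,4], [1,4,6], [1,6,9], [1,7,9], [2,3,5], [2,5,8], [2,6,7], [2,6,8], [3,4,8], [3,5,9], [3,8,9], [4,5,7], [4,5,8], [4,6,7], [5,7,9], [6,8,9]

giving chain groups C_0 ≅ Z^9, C_1 ≅ Z^27, C_2 ≅ Z^18.

Boundary ∂_1: C_1 → C_0 sends each edge [p,q] (with p < q) to q − p. For instance
  ∂[2,7] = [7] − [2].
This gives a 9×27 integer matrix of rank 8; reducing to Smith normal form yields diagonal entries (1,1,1,1,1,1,1,1).

∂_2: C_2 → C_1 acts by ∂[p,q,r] = [q,r] − [p,r] + [p,q]. For instance
  ∂[6,8,9] = [8,9] − [6,9] + [6,8],
  ∂[4,5,8] = [5,8] − [4,8] + [4,5].
The 27×18 boundary matrix has rank 18 and Smith normal form diag(1,1,1,1,1,1,1,1,1,1,1,1,1,1,1,1,1,2).

Computing H_k = (kernel of ∂_k) / (image of ∂_{k+1}):

  H_1: rank ker ∂_1 − rank ∂_2 = (27 − 8) − 18 = 1, and ∂_2 has invariant factor 2 > 1, so H_1 ≅ Z ⊕ Z/2Z.

H_1 ≅ Z ⊕ Z/2Z.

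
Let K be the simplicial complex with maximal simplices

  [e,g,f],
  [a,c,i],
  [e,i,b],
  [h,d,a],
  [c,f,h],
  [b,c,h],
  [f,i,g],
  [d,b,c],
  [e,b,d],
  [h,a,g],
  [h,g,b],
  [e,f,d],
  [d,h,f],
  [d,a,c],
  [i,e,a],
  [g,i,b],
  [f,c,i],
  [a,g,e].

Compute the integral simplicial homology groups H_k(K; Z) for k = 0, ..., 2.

H_0 = Z,  H_1 = Z ⊕ Z_2,  H_2 = 0.

K has 9 vertices, 27 edges, 18 triangles.
rank ∂_0 = 0, rank ∂_1 = 8 ⇒ b_0 = 9 − 0 − 8 = 1; all invariant factors of ∂_1 are 1 so no torsion. So H_0 ≅ Z.
rank ∂_1 = 8, rank ∂_2 = 18 ⇒ b_1 = 27 − 8 − 18 = 1; ∂_2 has invariant factor(s) [2] giving torsion. So H_1 ≅ Z ⊕ Z_2.
rank ∂_2 = 18, rank ∂_3 = 0 ⇒ b_2 = 18 − 18 − 0 = 0. So H_2 ≅ 0.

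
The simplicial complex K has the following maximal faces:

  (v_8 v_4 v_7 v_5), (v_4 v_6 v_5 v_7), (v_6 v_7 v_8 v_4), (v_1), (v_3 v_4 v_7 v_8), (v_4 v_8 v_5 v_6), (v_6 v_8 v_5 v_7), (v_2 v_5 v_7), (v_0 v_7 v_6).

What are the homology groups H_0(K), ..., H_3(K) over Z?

H_0 = Z^2,  H_1 = 0,  H_2 = 0,  H_3 = Z.

We work with the vertex ordering v_0 < v_1 < v_2 < v_3 < v_4 < v_5 < v_6 < v_7 < v_8. The simplices of K, each written with vertices in increasing order, are:

  0-simplices (9): [v_0], [v_1], [v_2], [v_3], [v_4], [v_5], [v_6], [v_7], [v_8]
  1-simplices (17): (17 of them)
  2-simplices (15): (15 of them)
  3-simplices (6): [v_3,v_4,v_7,v_8], [v_4,v_5,v_6,v_7], [v_4,v_5,v_6,v_8], [v_4,v_5,v_7,v_8], [v_4,v_6,v_7,v_8], [v_5,v_6,v_7,v_8]

giving chain groups C_0 ≅ Z^9, C_1 ≅ Z^17, C_2 ≅ Z^15, C_3 ≅ Z^6.

∂_1: C_1 → C_0 sends each edge [p,q] (with p < q) to q − p. For instance
  ∂[v_2,v_5] = [v_5] − [v_2].
The 9×17 boundary matrix has rank 7 and Smith normal form diag(1,1,1,1,1,1,1).

Boundary ∂_2: C_2 → C_1 maps a triangle to the signed sum of its edges. For instance
  ∂[v_3,v_4,v_8] = [v_4,v_8] − [v_3,v_8] + [v_3,v_4],
  ∂[v_0,v_6,v_7] = [v_6,v_7] − [v_0,v_7] + [v_0,v_6].
The 17×15 boundary matrix has rank 10 and Smith normal form diag(1,1,1,1,1,1,1,1,1,1).

∂_3: C_3 → C_2 sends each 3-simplex σ to the alternating sum Σ_i (−1)^i (σ with its i-th vertex removed). For instance
  ∂[v_4,v_6,v_7,v_8] = [v_6,v_7,v_8] − [v_4,v_7,v_8] + [v_4,v_6,v_8] − [v_4,v_6,v_7],
  ∂[v_4,v_5,v_6,v_7] = [v_5,v_6,v_7] − [v_4,v_6,v_7] + [v_4,v_5,v_7] − [v_4,v_5,v_6].
The 15×6 boundary matrix has rank 5 and Smith normal form diag(1,1,1,1,1).

From H_k ≅ ker(∂_k) / im(∂_{k+1}) we obtain:

  H_0: rank C_0 − rank ∂_1 = 9 − 7 = 2, and the invariant factors of ∂_1 are all 1, so H_0 ≅ Z^2.
  H_1: rank ker ∂_1 − rank ∂_2 = (17 − 7) − 10 = 0, and the invariant factors of ∂_2 are all 1, so H_1 ≅ 0.
  H_2: rank ker ∂_2 − rank ∂_3 = (15 − 10) − 5 = 0, and the invariant factors of ∂_3 are all 1, so H_2 ≅ 0.
  H_3: rank ker ∂_3 − rank ∂_4 = (6 − 5) − 0 = 1, and there is no ∂_4, so H_3 ≅ Z.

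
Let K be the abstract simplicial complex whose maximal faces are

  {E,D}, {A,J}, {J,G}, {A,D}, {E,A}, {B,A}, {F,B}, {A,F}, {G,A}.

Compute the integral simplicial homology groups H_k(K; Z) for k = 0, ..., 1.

Take the total order A < B < D < E < F < G < J on the vertex set. Then K (dimension 1) consists of the simplices:

  0-simplices (7): A, B, D, E, F, G, J
  1-simplices (9): AB, AD, AE, AF, AG, AJ, BF, DE, GJ

so the chain groups are C_0 ≅ Z^7, C_1 ≅ Z^9.

Boundary ∂_1: C_1 → C_0 sends each edge [p,q] (with p < q) to q − p. For instance
  ∂AB = B − A.
This gives a 7×9 integer matrix of rank 6; reducing to Smith normal form yields diagonal entries (1,1,1,1,1,1).

Now H_k = ker ∂_k / im ∂_{k+1}, so:

  H_0: rank C_0 − rank ∂_1 = 7 − 6 = 1, and the invariant factors of ∂_1 are all 1, so H_0 = Z.
  H_1: rank ker ∂_1 − rank ∂_2 = (9 − 6) − 0 = 3, and there is no ∂_2, so H_1 = Z^3.

As a check, the Euler characteristic is 7 − 9 = -2, which agrees with 1 − 3 = -2.
(K is a triangulation of a wedge of 3 circles.)

H_0 = Z,  H_1 = Z^3.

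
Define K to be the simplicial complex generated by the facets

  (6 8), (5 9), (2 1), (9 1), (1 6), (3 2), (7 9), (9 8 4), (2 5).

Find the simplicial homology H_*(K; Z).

We work with the vertex ordering 1 < 2 < 3 < 4 < 5 < 6 < 7 < 8 < 9. The simplices of K, each written with vertices in increasing order, are:

  0-simplices (9): [1], [2], [3], [4], [5], [6], [7], [8], [9]
  1-simplices (11): [1,2], [1,6], [1,9], [2,3], [2,5], [4,8], [4,9], [5,9], [6,8], [7,9], [8,9]
  2-simplices (1): [4,8,9]

giving chain groups C_0 ≅ Z^9, C_1 ≅ Z^11, C_2 ≅ Z^1.

∂_1: C_1 → C_0 is given by ∂[p,q] = [q] − [p].
This gives a 9×11 integer matrix of rank 8; reducing to Smith normal form yields diagonal entries (1,1,1,1,1,1,1,1).

∂_2: C_2 → C_1 maps a triangle to the signed sum of its edges. For instance
  ∂[4,8,9] = [8,9] − [4,9] + [4,8].
The 11×1 boundary matrix has rank 1 and Smith normal form diag(1).

Computing H_k = (kernel of ∂_k) / (image of ∂_{k+1}):

  H_0: rank C_0 − rank ∂_1 = 9 − 8 = 1, and the invariant factors of ∂_1 are all 1, so H_0 = Z.
  H_1: rank ker ∂_1 − rank ∂_2 = (11 − 8) − 1 = 2, and the invariant factors of ∂_2 are all 1, so H_1 = Z^2.
  H_2: rank ker ∂_2 − rank ∂_3 = (1 − 1) − 0 = 0, and there is no ∂_3, so H_2 = 0.

H_0 ≅ Z,  H_1 ≅ Z^2,  H_2 = 0.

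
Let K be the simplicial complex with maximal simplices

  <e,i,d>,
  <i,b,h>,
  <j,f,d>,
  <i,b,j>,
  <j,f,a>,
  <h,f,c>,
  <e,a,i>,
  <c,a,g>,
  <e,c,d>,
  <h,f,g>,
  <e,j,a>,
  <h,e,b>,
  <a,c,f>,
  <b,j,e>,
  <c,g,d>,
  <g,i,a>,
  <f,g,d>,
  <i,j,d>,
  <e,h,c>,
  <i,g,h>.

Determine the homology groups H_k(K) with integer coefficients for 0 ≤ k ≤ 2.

H_0 = Z,  H_1 = Z × Z/2,  H_2 = 0.

Fix the vertex order a < b < c < d < e < f < g < h < i < j and write every simplex with vertices in increasing order. Then dim K = 2 and the simplices of K are:

  0-simplices (10): a, b, c, d, e, f, g, h, i, j
  1-simplices (30): ac, ae, af, ag, ai, aj, be, bh, bi, bj, cd, ce, cf, cg, ch, de, df, dg, di, dj, eh, ei, ej, fg, fh, fj, gh, gi, hi, ij
  2-simplices (20): acf, acg, aei, aej, afj, agi, beh, bej, bhi, bij, cde, cdg, ceh, cfh, dei, dfg, dfj, dij, fgh, ghi

giving chain groups C_0 ≅ Z^10, C_1 ≅ Z^30, C_2 ≅ Z^20.

The boundary map ∂_1: C_1 → C_0 sends each edge [p,q] (with p < q) to q − p.
This gives a 10×30 integer matrix of rank 9; reducing to Smith normal form yields diagonal entries (1,1,1,1,1,1,1,1,1).

The boundary map ∂_2: C_2 → C_1 acts by ∂[p,q,r] = [q,r] − [p,r] + [p,q]. For instance
  ∂acg = cg − ag + ac,
  ∂dij = ij − dj + di.
The 30×20 boundary matrix has rank 20 and Smith normal form diag(1,1,1,1,1,1,1,1,1,1,1,1,1,1,1,1,1,1,1,2).

From H_k ≅ ker(∂_k) / im(∂_{k+1}) we obtain:

  H_0: rank C_0 − rank ∂_1 = 10 − 9 = 1, and the invariant factors of ∂_1 are all 1, so H_0 ≅ Z.
  H_1: rank ker ∂_1 − rank ∂_2 = (30 − 9) − 20 = 1, and ∂_2 has invariant factor 2 > 1, so H_1 ≅ Z × Z/2.
  H_2: rank ker ∂_2 − rank ∂_3 = (20 − 20) − 0 = 0, and there is no ∂_3, so H_2 ≅ 0.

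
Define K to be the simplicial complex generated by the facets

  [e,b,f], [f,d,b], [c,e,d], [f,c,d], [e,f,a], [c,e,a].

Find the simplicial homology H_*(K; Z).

H_0 ≅ Z,  H_1 ≅ Z,  H_2 = 0.

K has 6 vertices, 12 edges, 6 triangles.
rank ∂_0 = 0, rank ∂_1 = 5 ⇒ b_0 = 6 − 0 − 5 = 1; all invariant factors of ∂_1 are 1 so no torsion. So H_0 = Z.
rank ∂_1 = 5, rank ∂_2 = 6 ⇒ b_1 = 12 − 5 − 6 = 1; all invariant factors of ∂_2 are 1 so no torsion. So H_1 = Z.
rank ∂_2 = 6, rank ∂_3 = 0 ⇒ b_2 = 6 − 6 − 0 = 0. So H_2 = 0.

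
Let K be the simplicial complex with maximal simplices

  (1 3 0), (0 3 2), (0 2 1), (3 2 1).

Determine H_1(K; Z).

We work with the vertex ordering 0 < 1 < 2 < 3. The simplices of K, each written with vertices in increasing order, are:

  0-simplices (4): [0], [1], [2], [3]
  1-simplices (6): [0,1], [0,2], [0,3], [1,2], [1,3], [2,3]
  2-simplices (4): [0,1,2], [0,1,3], [0,2,3], [1,2,3]

giving chain groups C_0 ≅ Z^4, C_1 ≅ Z^6, C_2 ≅ Z^4.

The boundary map ∂_1: C_1 → C_0 is given by ∂[p,q] = [q] − [p].
As a 4×6 matrix over Z this has rank 3, with invariant factors (1,1,1).

∂_2: C_2 → C_1 sends each 2-simplex [p,q,r] to [q,r] − [p,r] + [p,q]. For instance
  ∂[0,1,3] = [1,3] − [0,3] + [0,1],
  ∂[0,2,3] = [2,3] − [0,3] + [0,2].
As a 6×4 matrix over Z this has rank 3, with invariant factors (1,1,1).

Now H_k = ker ∂_k / im ∂_{k+1}, so:

  H_1: rank ker ∂_1 − rank ∂_2 = (6 − 3) − 3 = 0, and the invariant factors of ∂_2 are all 1, so H_1 = 0.

(K is a triangulation of the 2-sphere S^2.)

H_1 = 0.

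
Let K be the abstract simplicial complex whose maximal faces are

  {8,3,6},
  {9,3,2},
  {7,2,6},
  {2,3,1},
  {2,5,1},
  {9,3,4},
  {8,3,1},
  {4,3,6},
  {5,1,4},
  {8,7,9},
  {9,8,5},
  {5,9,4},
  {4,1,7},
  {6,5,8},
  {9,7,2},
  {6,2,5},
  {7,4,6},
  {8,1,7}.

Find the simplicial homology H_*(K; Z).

We work with the vertex ordering 1 < 2 < 3 < 4 < 5 < 6 < 7 < 8 < 9. The simplices of K, each written with vertices in increasing order, are:

  0-simplices (9): [1], [2], [3], [4], [5], [6], [7], [8], [9]
  1-simplices (27): (27 of them)
  2-simplices (18): [1,2,3], [1,2,5], [1,3,8], [1,4,5], [1,4,7], [1,7,8], [2,3,9], [2,5,6], [2,6,7], [2,7,9], [3,4,6], [3,4,9], [3,6,8], [4,5,9], [4,6,7], [5,6,8], [5,8,9], [7,8,9]

giving chain groups C_0 ≅ Z^9, C_1 ≅ Z^27, C_2 ≅ Z^18.

Boundary ∂_1: C_1 → C_0 maps an edge to its endpoints' difference, ∂[p,q] = q − p.
The 9×27 boundary matrix has rank 8 and Smith normal form diag(1,1,1,1,1,1,1,1).

∂_2: C_2 → C_1 maps a triangle to the signed sum of its edges. For instance
  ∂[2,5,6] = [5,6] − [2,6] + [2,5],
  ∂[1,2,5] = [2,5] − [1,5] + [1,2].
This gives a 27×18 integer matrix of rank 17; reducing to Smith normal form yields diagonal entries (1,1,1,1,1,1,1,1,1,1,1,1,1,1,1,1,1).

From H_k ≅ ker(∂_k) / im(∂_{k+1}) we obtain:

  H_0: rank C_0 − rank ∂_1 = 9 − 8 = 1, and the invariant factors of ∂_1 are all 1, so H_0 ≅ Z.
  H_1: rank ker ∂_1 − rank ∂_2 = (27 − 8) − 17 = 2, and the invariant factors of ∂_2 are all 1, so H_1 ≅ Z^2.
  H_2: rank ker ∂_2 − rank ∂_3 = (18 − 17) − 0 = 1, and there is no ∂_3, so H_2 ≅ Z.

As a check, the Euler characteristic is 9 − 27 + 18 = 0, which agrees with 1 − 2 + 1 = 0.

H_0 = Z,  H_1 = Z^2,  H_2 = Z.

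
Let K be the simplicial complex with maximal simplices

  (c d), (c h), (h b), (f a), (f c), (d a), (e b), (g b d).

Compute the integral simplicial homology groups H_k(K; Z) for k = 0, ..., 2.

H_0 = Z,  H_1 = Z^2,  H_2 = 0.

Order the vertices as a < b < c < d < e < f < g < h. Listing each simplex with vertices in this order, K has dimension 2 with simplices:

  0-simplices (8): a, b, c, d, e, f, g, h
  1-simplices (10): ad, af, bd, be, bg, bh, cd, cf, ch, dg
  2-simplices (1): bdg

so the chain groups are C_0 ≅ Z^8, C_1 ≅ Z^10, C_2 ≅ Z^1.

∂_1: C_1 → C_0 is given by ∂[p,q] = [q] − [p]. For instance
  ∂dg = g − d.
As a 8×10 matrix over Z this has rank 7, with invariant factors (1,1,1,1,1,1,1).

The boundary map ∂_2: C_2 → C_1 acts by ∂[p,q,r] = [q,r] − [p,r] + [p,q]. For instance
  ∂bdg = dg − bg + bd.
The resulting 10×1 matrix has rank 1, and its Smith normal form has invariant factors (1).

From H_k ≅ ker(∂_k) / im(∂_{k+1}) we obtain:

  H_0: rank C_0 − rank ∂_1 = 8 − 7 = 1, and the invariant factors of ∂_1 are all 1, so H_0 ≅ Z.
  H_1: rank ker ∂_1 − rank ∂_2 = (10 − 7) − 1 = 2, and the invariant factors of ∂_2 are all 1, so H_1 ≅ Z^2.
  H_2: rank ker ∂_2 − rank ∂_3 = (1 − 1) − 0 = 0, and there is no ∂_3, so H_2 ≅ 0.

As a check, the Euler characteristic is 8 − 10 + 1 = -1, which agrees with 1 − 2 + 0 = -1.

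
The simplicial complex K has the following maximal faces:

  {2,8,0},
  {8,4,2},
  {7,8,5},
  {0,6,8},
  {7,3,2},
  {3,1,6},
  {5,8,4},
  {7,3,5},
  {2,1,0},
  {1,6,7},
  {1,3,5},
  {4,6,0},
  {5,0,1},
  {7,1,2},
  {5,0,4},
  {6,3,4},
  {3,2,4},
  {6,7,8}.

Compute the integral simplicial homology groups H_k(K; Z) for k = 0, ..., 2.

H_0 ≅ Z,  H_1 ≅ Z × Z/2,  H_2 = 0.

We work with the vertex ordering 0 < 1 < 2 < 3 < 4 < 5 < 6 < 7 < 8. The simplices of K, each written with vertices in increasing order, are:

  0-simplices (9): [0], [1], [2], [3], [4], [5], [6], [7], [8]
  1-simplices (27): (27 of them)
  2-simplices (18): [0,1,2], [0,1,5], [0,2,8], [0,4,5], [0,4,6], [0,6,8], [1,2,7], [1,3,5], [1,3,6], [1,6,7], [2,3,4], [2,3,7], [2,4,8], [3,4,6], [3,5,7], [4,5,8], [5,7,8], [6,7,8]

Hence C_0 ≅ Z^9, C_1 ≅ Z^27, C_2 ≅ Z^18.

∂_1: C_1 → C_0 maps an edge to its endpoints' difference, ∂[p,q] = q − p. For instance
  ∂[5,8] = [8] − [5].
The 9×27 boundary matrix has rank 8 and Smith normal form diag(1,1,1,1,1,1,1,1).

Boundary ∂_2: C_2 → C_1 acts by ∂[p,q,r] = [q,r] − [p,r] + [p,q]. For instance
  ∂[0,4,5] = [4,5] − [0,5] + [0,4],
  ∂[1,6,7] = [6,7] − [1,7] + [1,6].
This gives a 27×18 integer matrix of rank 18; reducing to Smith normal form yields diagonal entries (1,1,1,1,1,1,1,1,1,1,1,1,1,1,1,1,1,2).

Now H_k = ker ∂_k / im ∂_{k+1}, so:

  H_0: rank C_0 − rank ∂_1 = 9 − 8 = 1, and the invariant factors of ∂_1 are all 1, so H_0 = Z.
  H_1: rank ker ∂_1 − rank ∂_2 = (27 − 8) − 18 = 1, and ∂_2 has invariant factor 2 > 1, so H_1 = Z × Z/2.
  H_2: rank ker ∂_2 − rank ∂_3 = (18 − 18) − 0 = 0, and there is no ∂_3, so H_2 = 0.

(K is a triangulation of the Klein bottle.)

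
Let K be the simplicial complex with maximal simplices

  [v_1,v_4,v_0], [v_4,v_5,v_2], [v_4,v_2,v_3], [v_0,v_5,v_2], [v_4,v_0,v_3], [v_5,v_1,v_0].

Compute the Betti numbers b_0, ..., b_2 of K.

Order the vertices as v_0 < v_1 < v_2 < v_3 < v_4 < v_5. Listing each simplex with vertices in this order, K has dimension 2 with simplices:

  0-simplices (6): [v_0], [v_1], [v_2], [v_3], [v_4], [v_5]
  1-simplices (12): [v_0,v_1], [v_0,v_2], [v_0,v_3], [v_0,v_4], [v_0,v_5], [v_1,v_4], [v_1,v_5], [v_2,v_3], [v_2,v_4], [v_2,v_5], [v_3,v_4], [v_4,v_5]
  2-simplices (6): [v_0,v_1,v_4], [v_0,v_1,v_5], [v_0,v_2,v_5], [v_0,v_3,v_4], [v_2,v_3,v_4], [v_2,v_4,v_5]

giving chain groups C_0 ≅ Z^6, C_1 ≅ Z^12, C_2 ≅ Z^6.

Boundary ∂_1: C_1 → C_0 sends each edge [p,q] (with p < q) to q − p.
The 6×12 boundary matrix has rank 5 and Smith normal form diag(1,1,1,1,1).

The boundary map ∂_2: C_2 → C_1 maps a triangle to the signed sum of its edges. For instance
  ∂[v_0,v_2,v_5] = [v_2,v_5] − [v_0,v_5] + [v_0,v_2],
  ∂[v_0,v_1,v_4] = [v_1,v_4] − [v_0,v_4] + [v_0,v_1].
As a 12×6 matrix over Z this has rank 6, with invariant factors (1,1,1,1,1,1).

From H_k ≅ ker(∂_k) / im(∂_{k+1}) we obtain:

  H_0: rank C_0 − rank ∂_1 = 6 − 5 = 1, and the invariant factors of ∂_1 are all 1, so H_0 ≅ Z.
  H_1: rank ker ∂_1 − rank ∂_2 = (12 − 5) − 6 = 1, and the invariant factors of ∂_2 are all 1, so H_1 ≅ Z.
  H_2: rank ker ∂_2 − rank ∂_3 = (6 − 6) − 0 = 0, and there is no ∂_3, so H_2 ≅ 0.

(K is a triangulation of the cylinder S^1 x I.)

Hence the Betti numbers are b_0 = 1, b_1 = 1, b_2 = 0.

b_0 = 1, b_1 = 1, b_2 = 0.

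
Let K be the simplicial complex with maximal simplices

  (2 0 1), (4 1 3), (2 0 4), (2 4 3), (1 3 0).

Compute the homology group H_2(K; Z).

Fix the vertex order 0 < 1 < 2 < 3 < 4 and write every simplex with vertices in increasing order. Then dim K = 2 and the simplices of K are:

  0-simplices (5): [0], [1], [2], [3], [4]
  1-simplices (10): [0,1], [0,2], [0,3], [0,4], [1,2], [1,3], [1,4], [2,3], [2,4], [3,4]
  2-simplices (5): [0,1,2], [0,1,3], [0,2,4], [1,3,4], [2,3,4]

giving chain groups C_0 ≅ Z^5, C_1 ≅ Z^10, C_2 ≅ Z^5.

The boundary map ∂_1: C_1 → C_0 sends each edge [p,q] (with p < q) to q − p.
The 5×10 boundary matrix has rank 4 and Smith normal form diag(1,1,1,1).

The boundary map ∂_2: C_2 → C_1 acts by ∂[p,q,r] = [q,r] − [p,r] + [p,q]. For instance
  ∂[0,1,3] = [1,3] − [0,3] + [0,1],
  ∂[0,2,4] = [2,4] − [0,4] + [0,2].
As a 10×5 matrix over Z this has rank 5, with invariant factors (1,1,1,1,1).

Computing H_k = (kernel of ∂_k) / (image of ∂_{k+1}):

  H_2: rank ker ∂_2 − rank ∂_3 = (5 − 5) − 0 = 0, and there is no ∂_3, so H_2 = 0.

(K is a triangulation of the Möbius band.)

H_2 ≅ 0.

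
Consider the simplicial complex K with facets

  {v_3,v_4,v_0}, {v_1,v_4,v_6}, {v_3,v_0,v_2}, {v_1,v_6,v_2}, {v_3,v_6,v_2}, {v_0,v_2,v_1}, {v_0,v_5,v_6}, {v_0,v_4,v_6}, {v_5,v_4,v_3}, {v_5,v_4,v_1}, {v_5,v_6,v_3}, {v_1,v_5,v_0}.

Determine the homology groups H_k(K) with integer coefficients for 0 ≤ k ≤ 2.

Fix the vertex order v_0 < v_1 < v_2 < v_3 < v_4 < v_5 < v_6 and write every simplex with vertices in increasing order. Then dim K = 2 and the simplices of K are:

  0-simplices (7): [v_0], [v_1], [v_2], [v_3], [v_4], [v_5], [v_6]
  1-simplices (18): (18 of them)
  2-simplices (12): (12 of them)

so the chain groups are C_0 ≅ Z^7, C_1 ≅ Z^18, C_2 ≅ Z^12.

The boundary map ∂_1: C_1 → C_0 maps an edge to its endpoints' difference, ∂[p,q] = q − p.
This gives a 7×18 integer matrix of rank 6; reducing to Smith normal form yields diagonal entries (1,1,1,1,1,1).

The boundary map ∂_2: C_2 → C_1 acts by ∂[p,q,r] = [q,r] − [p,r] + [p,q]. For instance
  ∂[v_0,v_2,v_3] = [v_2,v_3] − [v_0,v_3] + [v_0,v_2],
  ∂[v_0,v_1,v_2] = [v_1,v_2] − [v_0,v_2] + [v_0,v_1].
This gives a 18×12 integer matrix of rank 12; reducing to Smith normal form yields diagonal entries (1,1,1,1,1,1,1,1,1,1,1,2).

From H_k ≅ ker(∂_k) / im(∂_{k+1}) we obtain:

  H_0: rank C_0 − rank ∂_1 = 7 − 6 = 1, and the invariant factors of ∂_1 are all 1, so H_0 ≅ Z.
  H_1: rank ker ∂_1 − rank ∂_2 = (18 − 6) − 12 = 0, and ∂_2 has invariant factor 2 > 1, so H_1 ≅ Z_2.
  H_2: rank ker ∂_2 − rank ∂_3 = (12 − 12) − 0 = 0, and there is no ∂_3, so H_2 ≅ 0.

As a check, the Euler characteristic is 7 − 18 + 12 = 1, which agrees with 1 − 0 + 0 = 1.
(K is a triangulation of the real projective plane RP^2.)

H_0 ≅ Z,  H_1 ≅ Z_2,  H_2 = 0.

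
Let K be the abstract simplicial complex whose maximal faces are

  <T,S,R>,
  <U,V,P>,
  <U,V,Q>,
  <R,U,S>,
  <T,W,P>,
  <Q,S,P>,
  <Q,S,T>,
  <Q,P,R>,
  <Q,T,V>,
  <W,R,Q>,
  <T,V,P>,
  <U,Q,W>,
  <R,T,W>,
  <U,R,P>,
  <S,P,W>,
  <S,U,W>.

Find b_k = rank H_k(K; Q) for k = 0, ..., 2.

Fix the vertex order P < Q < R < S < T < U < V < W and write every simplex with vertices in increasing order. Then dim K = 2 and the simplices of K are:

  0-simplices (8): P, Q, R, S, T, U, V, W
  1-simplices (24): PQ, PR, PS, PT, PU, PV, PW, QR, QS, QT, QU, QV, QW, RS, RT, RU, RW, ST, SU, SW, TV, TW, UV, UW
  2-simplices (16): PQR, PQS, PRU, PSW, PTV, PTW, PUV, QRW, QST, QTV, QUV, QUW, RST, RSU, RTW, SUW

Hence C_0 ≅ Z^8, C_1 ≅ Z^24, C_2 ≅ Z^16.

∂_1: C_1 → C_0 sends each edge [p,q] (with p < q) to q − p. For instance
  ∂PS = S − P.
The 8×24 boundary matrix has rank 7 and Smith normal form diag(1,1,1,1,1,1,1).

The boundary map ∂_2: C_2 → C_1 maps a triangle to the signed sum of its edges. For instance
  ∂PTW = TW − PW + PT,
  ∂QRW = RW − QW + QR.
As a 24×16 matrix over Z this has rank 15, with invariant factors (1,1,1,1,1,1,1,1,1,1,1,1,1,1,1).

Computing H_k = (kernel of ∂_k) / (image of ∂_{k+1}):

  H_0: rank C_0 − rank ∂_1 = 8 − 7 = 1, and the invariant factors of ∂_1 are all 1, so H_0 = Z.
  H_1: rank ker ∂_1 − rank ∂_2 = (24 − 7) − 15 = 2, and the invariant factors of ∂_2 are all 1, so H_1 = Z^2.
  H_2: rank ker ∂_2 − rank ∂_3 = (16 − 15) − 0 = 1, and there is no ∂_3, so H_2 = Z.

As a check, the Euler characteristic is 8 − 24 + 16 = 0, which agrees with 1 − 2 + 1 = 0.
(K is a triangulation of the torus T^2.)

Hence the Betti numbers are b_0 = 1, b_1 = 2, b_2 = 1.

b_0 = 1, b_1 = 2, b_2 = 1.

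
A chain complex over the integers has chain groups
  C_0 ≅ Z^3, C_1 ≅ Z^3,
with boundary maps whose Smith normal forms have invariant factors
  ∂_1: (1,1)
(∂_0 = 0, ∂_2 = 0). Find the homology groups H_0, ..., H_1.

H_0: b_0 = 3 − 0 − 2 = 1; torsion from ∂_1 factors > 1: none. So H_0 ≅ Z.
H_1: b_1 = 3 − 2 − 0 = 1; torsion from ∂_2 factors > 1: none. So H_1 ≅ Z.

H_0 ≅ Z,  H_1 ≅ Z.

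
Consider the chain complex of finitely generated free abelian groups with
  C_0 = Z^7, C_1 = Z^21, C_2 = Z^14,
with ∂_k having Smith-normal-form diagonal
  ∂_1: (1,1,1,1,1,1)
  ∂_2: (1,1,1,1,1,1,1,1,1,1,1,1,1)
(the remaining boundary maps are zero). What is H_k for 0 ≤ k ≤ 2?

H_0: b_0 = 7 − 0 − 6 = 1; torsion from ∂_1 factors > 1: none. So H_0 = Z.
H_1: b_1 = 21 − 6 − 13 = 2; torsion from ∂_2 factors > 1: none. So H_1 = Z^2.
H_2: b_2 = 14 − 13 − 0 = 1; torsion from ∂_3 factors > 1: none. So H_2 = Z.

H_0 = Z,  H_1 = Z^2,  H_2 = Z.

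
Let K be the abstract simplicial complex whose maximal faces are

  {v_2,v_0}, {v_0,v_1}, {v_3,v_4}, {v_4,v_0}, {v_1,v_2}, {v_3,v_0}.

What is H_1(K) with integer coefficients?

H_1 ≅ Z^2.

Order the vertices as v_0 < v_1 < v_2 < v_3 < v_4. Listing each simplex with vertices in this order, K has dimension 1 with simplices:

  0-simplices (5): [v_0], [v_1], [v_2], [v_3], [v_4]
  1-simplices (6): [v_0,v_1], [v_0,v_2], [v_0,v_3], [v_0,v_4], [v_1,v_2], [v_3,v_4]

Hence C_0 ≅ Z^5, C_1 ≅ Z^6.

The boundary map ∂_1: C_1 → C_0 sends each edge [p,q] (with p < q) to q − p. For instance
  ∂[v_3,v_4] = [v_4] − [v_3].
As a 5×6 matrix over Z this has rank 4, with invariant factors (1,1,1,1).

From H_k ≅ ker(∂_k) / im(∂_{k+1}) we obtain:

  H_1: rank ker ∂_1 − rank ∂_2 = (6 − 4) − 0 = 2, and there is no ∂_2, so H_1 ≅ Z^2.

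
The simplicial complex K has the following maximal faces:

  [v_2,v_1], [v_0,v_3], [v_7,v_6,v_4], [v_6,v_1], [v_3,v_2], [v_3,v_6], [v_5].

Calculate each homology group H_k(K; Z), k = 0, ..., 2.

K has 8 vertices, 8 edges, 1 triangle.
rank ∂_0 = 0, rank ∂_1 = 6 ⇒ b_0 = 8 − 0 − 6 = 2; all invariant factors of ∂_1 are 1 so no torsion. So H_0 ≅ Z^2.
rank ∂_1 = 6, rank ∂_2 = 1 ⇒ b_1 = 8 − 6 − 1 = 1; all invariant factors of ∂_2 are 1 so no torsion. So H_1 ≅ Z.
rank ∂_2 = 1, rank ∂_3 = 0 ⇒ b_2 = 1 − 1 − 0 = 0. So H_2 ≅ 0.

H_0 = Z^2,  H_1 = Z,  H_2 = 0.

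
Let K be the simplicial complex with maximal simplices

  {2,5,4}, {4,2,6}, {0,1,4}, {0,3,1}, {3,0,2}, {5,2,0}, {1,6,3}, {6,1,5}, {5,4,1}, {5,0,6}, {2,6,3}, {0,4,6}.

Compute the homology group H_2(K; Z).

We work with the vertex ordering 0 < 1 < 2 < 3 < 4 < 5 < 6. The simplices of K, each written with vertices in increasing order, are:

  0-simplices (7): [0], [1], [2], [3], [4], [5], [6]
  1-simplices (18): [0,1], [0,2], [0,3], [0,4], [0,5], [0,6], [1,3], [1,4], [1,5], [1,6], [2,3], [2,4], [2,5], [2,6], [3,6], [4,5], [4,6], [5,6]
  2-simplices (12): [0,1,3], [0,1,4], [0,2,3], [0,2,5], [0,4,6], [0,5,6], [1,3,6], [1,4,5], [1,5,6], [2,3,6], [2,4,5], [2,4,6]

so the chain groups are C_0 ≅ Z^7, C_1 ≅ Z^18, C_2 ≅ Z^12.

∂_1: C_1 → C_0 is given by ∂[p,q] = [q] − [p]. For instance
  ∂[0,1] = [1] − [0].
The resulting 7×18 matrix has rank 6, and its Smith normal form has invariant factors (1,1,1,1,1,1).

Boundary ∂_2: C_2 → C_1 acts by ∂[p,q,r] = [q,r] − [p,r] + [p,q]. For instance
  ∂[2,4,6] = [4,6] − [2,6] + [2,4],
  ∂[0,5,6] = [5,6] − [0,6] + [0,5].
As a 18×12 matrix over Z this has rank 12, with invariant factors (1,1,1,1,1,1,1,1,1,1,1,2).

Reading off H_k = ker ∂_k / im ∂_{k+1}:

  H_2: rank ker ∂_2 − rank ∂_3 = (12 − 12) − 0 = 0, and there is no ∂_3, so H_2 = 0.

H_2 = 0.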